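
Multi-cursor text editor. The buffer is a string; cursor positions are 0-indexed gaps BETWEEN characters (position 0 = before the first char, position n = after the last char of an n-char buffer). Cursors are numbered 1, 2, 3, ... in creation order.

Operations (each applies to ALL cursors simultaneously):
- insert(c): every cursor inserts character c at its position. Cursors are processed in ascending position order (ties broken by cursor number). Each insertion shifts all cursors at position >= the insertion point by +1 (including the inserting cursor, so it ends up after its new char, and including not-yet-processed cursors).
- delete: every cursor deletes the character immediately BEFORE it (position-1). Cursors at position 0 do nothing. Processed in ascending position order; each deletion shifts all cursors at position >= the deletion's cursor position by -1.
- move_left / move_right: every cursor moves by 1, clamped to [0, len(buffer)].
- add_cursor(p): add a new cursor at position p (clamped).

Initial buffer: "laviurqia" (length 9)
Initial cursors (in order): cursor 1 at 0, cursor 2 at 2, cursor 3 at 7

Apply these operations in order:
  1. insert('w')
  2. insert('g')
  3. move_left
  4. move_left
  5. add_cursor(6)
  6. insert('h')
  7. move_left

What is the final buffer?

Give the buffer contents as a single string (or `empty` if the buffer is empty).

Answer: hwglahwghviurqhwgia

Derivation:
After op 1 (insert('w')): buffer="wlawviurqwia" (len 12), cursors c1@1 c2@4 c3@10, authorship 1..2.....3..
After op 2 (insert('g')): buffer="wglawgviurqwgia" (len 15), cursors c1@2 c2@6 c3@13, authorship 11..22.....33..
After op 3 (move_left): buffer="wglawgviurqwgia" (len 15), cursors c1@1 c2@5 c3@12, authorship 11..22.....33..
After op 4 (move_left): buffer="wglawgviurqwgia" (len 15), cursors c1@0 c2@4 c3@11, authorship 11..22.....33..
After op 5 (add_cursor(6)): buffer="wglawgviurqwgia" (len 15), cursors c1@0 c2@4 c4@6 c3@11, authorship 11..22.....33..
After op 6 (insert('h')): buffer="hwglahwghviurqhwgia" (len 19), cursors c1@1 c2@6 c4@9 c3@15, authorship 111..2224.....333..
After op 7 (move_left): buffer="hwglahwghviurqhwgia" (len 19), cursors c1@0 c2@5 c4@8 c3@14, authorship 111..2224.....333..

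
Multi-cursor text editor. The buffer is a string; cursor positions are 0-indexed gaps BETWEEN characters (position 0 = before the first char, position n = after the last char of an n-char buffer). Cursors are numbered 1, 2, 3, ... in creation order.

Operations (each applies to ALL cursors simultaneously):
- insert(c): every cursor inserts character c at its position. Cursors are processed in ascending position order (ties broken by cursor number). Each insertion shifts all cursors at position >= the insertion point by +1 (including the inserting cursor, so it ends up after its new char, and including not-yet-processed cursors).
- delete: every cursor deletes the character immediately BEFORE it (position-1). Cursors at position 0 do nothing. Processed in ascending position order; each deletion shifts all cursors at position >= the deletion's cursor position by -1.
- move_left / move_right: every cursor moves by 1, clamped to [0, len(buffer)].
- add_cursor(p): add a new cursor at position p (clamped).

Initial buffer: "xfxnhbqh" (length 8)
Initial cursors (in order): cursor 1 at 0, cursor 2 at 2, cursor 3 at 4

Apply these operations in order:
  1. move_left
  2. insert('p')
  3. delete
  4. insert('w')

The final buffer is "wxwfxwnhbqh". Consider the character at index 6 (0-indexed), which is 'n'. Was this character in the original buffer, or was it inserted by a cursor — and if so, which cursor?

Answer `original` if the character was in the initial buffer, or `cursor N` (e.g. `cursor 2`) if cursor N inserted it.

After op 1 (move_left): buffer="xfxnhbqh" (len 8), cursors c1@0 c2@1 c3@3, authorship ........
After op 2 (insert('p')): buffer="pxpfxpnhbqh" (len 11), cursors c1@1 c2@3 c3@6, authorship 1.2..3.....
After op 3 (delete): buffer="xfxnhbqh" (len 8), cursors c1@0 c2@1 c3@3, authorship ........
After op 4 (insert('w')): buffer="wxwfxwnhbqh" (len 11), cursors c1@1 c2@3 c3@6, authorship 1.2..3.....
Authorship (.=original, N=cursor N): 1 . 2 . . 3 . . . . .
Index 6: author = original

Answer: original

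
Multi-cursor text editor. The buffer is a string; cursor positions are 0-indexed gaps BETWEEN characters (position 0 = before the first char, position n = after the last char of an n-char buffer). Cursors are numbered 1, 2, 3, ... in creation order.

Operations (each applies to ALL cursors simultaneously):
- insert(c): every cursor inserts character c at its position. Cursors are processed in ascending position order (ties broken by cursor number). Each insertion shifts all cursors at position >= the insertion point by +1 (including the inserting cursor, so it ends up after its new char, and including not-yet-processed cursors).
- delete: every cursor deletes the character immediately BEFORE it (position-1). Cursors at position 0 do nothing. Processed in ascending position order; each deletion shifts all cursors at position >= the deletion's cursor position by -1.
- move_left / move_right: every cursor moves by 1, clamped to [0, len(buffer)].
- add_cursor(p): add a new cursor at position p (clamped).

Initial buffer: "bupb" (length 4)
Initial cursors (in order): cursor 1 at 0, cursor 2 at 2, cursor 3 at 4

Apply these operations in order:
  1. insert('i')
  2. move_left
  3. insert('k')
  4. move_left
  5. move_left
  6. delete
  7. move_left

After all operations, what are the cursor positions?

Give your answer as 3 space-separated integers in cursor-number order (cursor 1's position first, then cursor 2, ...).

After op 1 (insert('i')): buffer="ibuipbi" (len 7), cursors c1@1 c2@4 c3@7, authorship 1..2..3
After op 2 (move_left): buffer="ibuipbi" (len 7), cursors c1@0 c2@3 c3@6, authorship 1..2..3
After op 3 (insert('k')): buffer="kibukipbki" (len 10), cursors c1@1 c2@5 c3@9, authorship 11..22..33
After op 4 (move_left): buffer="kibukipbki" (len 10), cursors c1@0 c2@4 c3@8, authorship 11..22..33
After op 5 (move_left): buffer="kibukipbki" (len 10), cursors c1@0 c2@3 c3@7, authorship 11..22..33
After op 6 (delete): buffer="kiukibki" (len 8), cursors c1@0 c2@2 c3@5, authorship 11.22.33
After op 7 (move_left): buffer="kiukibki" (len 8), cursors c1@0 c2@1 c3@4, authorship 11.22.33

Answer: 0 1 4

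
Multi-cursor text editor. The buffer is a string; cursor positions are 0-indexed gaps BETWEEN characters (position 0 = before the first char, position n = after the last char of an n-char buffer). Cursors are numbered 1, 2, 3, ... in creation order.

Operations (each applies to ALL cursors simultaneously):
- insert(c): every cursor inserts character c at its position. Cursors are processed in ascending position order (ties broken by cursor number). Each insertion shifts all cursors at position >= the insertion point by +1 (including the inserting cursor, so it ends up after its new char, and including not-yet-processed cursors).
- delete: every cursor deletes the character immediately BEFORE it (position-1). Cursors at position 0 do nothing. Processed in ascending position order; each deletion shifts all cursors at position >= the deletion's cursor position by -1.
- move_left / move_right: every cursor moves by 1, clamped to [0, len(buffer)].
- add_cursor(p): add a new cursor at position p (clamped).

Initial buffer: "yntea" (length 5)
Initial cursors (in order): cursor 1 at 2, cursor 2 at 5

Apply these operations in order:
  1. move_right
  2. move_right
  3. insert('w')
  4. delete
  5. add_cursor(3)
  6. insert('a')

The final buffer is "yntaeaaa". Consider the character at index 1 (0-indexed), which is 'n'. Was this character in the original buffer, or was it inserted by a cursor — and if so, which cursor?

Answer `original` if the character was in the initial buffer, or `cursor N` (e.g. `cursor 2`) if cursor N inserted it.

After op 1 (move_right): buffer="yntea" (len 5), cursors c1@3 c2@5, authorship .....
After op 2 (move_right): buffer="yntea" (len 5), cursors c1@4 c2@5, authorship .....
After op 3 (insert('w')): buffer="yntewaw" (len 7), cursors c1@5 c2@7, authorship ....1.2
After op 4 (delete): buffer="yntea" (len 5), cursors c1@4 c2@5, authorship .....
After op 5 (add_cursor(3)): buffer="yntea" (len 5), cursors c3@3 c1@4 c2@5, authorship .....
After op 6 (insert('a')): buffer="yntaeaaa" (len 8), cursors c3@4 c1@6 c2@8, authorship ...3.1.2
Authorship (.=original, N=cursor N): . . . 3 . 1 . 2
Index 1: author = original

Answer: original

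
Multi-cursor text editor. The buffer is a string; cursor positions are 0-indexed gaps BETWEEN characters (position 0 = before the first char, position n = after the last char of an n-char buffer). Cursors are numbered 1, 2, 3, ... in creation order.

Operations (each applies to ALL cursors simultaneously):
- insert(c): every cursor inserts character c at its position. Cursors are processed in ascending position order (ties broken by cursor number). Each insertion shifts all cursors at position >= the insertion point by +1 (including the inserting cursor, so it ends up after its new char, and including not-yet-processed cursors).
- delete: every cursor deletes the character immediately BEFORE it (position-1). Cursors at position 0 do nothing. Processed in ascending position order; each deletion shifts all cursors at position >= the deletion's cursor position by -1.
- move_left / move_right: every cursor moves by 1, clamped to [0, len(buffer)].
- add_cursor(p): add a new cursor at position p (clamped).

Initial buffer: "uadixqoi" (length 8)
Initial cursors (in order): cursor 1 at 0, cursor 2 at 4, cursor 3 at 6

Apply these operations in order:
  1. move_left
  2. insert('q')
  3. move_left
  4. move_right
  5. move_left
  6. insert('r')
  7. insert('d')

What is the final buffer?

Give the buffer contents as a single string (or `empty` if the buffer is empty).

Answer: rdquadrdqixrdqqoi

Derivation:
After op 1 (move_left): buffer="uadixqoi" (len 8), cursors c1@0 c2@3 c3@5, authorship ........
After op 2 (insert('q')): buffer="quadqixqqoi" (len 11), cursors c1@1 c2@5 c3@8, authorship 1...2..3...
After op 3 (move_left): buffer="quadqixqqoi" (len 11), cursors c1@0 c2@4 c3@7, authorship 1...2..3...
After op 4 (move_right): buffer="quadqixqqoi" (len 11), cursors c1@1 c2@5 c3@8, authorship 1...2..3...
After op 5 (move_left): buffer="quadqixqqoi" (len 11), cursors c1@0 c2@4 c3@7, authorship 1...2..3...
After op 6 (insert('r')): buffer="rquadrqixrqqoi" (len 14), cursors c1@1 c2@6 c3@10, authorship 11...22..33...
After op 7 (insert('d')): buffer="rdquadrdqixrdqqoi" (len 17), cursors c1@2 c2@8 c3@13, authorship 111...222..333...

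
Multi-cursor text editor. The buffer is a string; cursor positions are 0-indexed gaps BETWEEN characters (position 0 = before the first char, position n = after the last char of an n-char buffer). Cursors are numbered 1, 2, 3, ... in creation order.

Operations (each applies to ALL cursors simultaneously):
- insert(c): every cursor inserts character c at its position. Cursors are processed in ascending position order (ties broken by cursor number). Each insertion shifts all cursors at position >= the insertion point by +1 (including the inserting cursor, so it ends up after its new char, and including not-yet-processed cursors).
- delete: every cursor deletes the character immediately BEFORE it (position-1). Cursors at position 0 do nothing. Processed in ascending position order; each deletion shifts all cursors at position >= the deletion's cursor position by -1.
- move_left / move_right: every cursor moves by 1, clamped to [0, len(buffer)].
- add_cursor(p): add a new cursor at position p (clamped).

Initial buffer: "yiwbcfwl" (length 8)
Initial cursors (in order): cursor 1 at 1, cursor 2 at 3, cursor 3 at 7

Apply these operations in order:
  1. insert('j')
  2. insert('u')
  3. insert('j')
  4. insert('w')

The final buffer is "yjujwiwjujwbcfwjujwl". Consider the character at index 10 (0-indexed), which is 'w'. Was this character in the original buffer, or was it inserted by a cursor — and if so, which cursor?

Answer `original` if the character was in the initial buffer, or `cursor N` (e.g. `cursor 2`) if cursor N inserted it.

After op 1 (insert('j')): buffer="yjiwjbcfwjl" (len 11), cursors c1@2 c2@5 c3@10, authorship .1..2....3.
After op 2 (insert('u')): buffer="yjuiwjubcfwjul" (len 14), cursors c1@3 c2@7 c3@13, authorship .11..22....33.
After op 3 (insert('j')): buffer="yjujiwjujbcfwjujl" (len 17), cursors c1@4 c2@9 c3@16, authorship .111..222....333.
After op 4 (insert('w')): buffer="yjujwiwjujwbcfwjujwl" (len 20), cursors c1@5 c2@11 c3@19, authorship .1111..2222....3333.
Authorship (.=original, N=cursor N): . 1 1 1 1 . . 2 2 2 2 . . . . 3 3 3 3 .
Index 10: author = 2

Answer: cursor 2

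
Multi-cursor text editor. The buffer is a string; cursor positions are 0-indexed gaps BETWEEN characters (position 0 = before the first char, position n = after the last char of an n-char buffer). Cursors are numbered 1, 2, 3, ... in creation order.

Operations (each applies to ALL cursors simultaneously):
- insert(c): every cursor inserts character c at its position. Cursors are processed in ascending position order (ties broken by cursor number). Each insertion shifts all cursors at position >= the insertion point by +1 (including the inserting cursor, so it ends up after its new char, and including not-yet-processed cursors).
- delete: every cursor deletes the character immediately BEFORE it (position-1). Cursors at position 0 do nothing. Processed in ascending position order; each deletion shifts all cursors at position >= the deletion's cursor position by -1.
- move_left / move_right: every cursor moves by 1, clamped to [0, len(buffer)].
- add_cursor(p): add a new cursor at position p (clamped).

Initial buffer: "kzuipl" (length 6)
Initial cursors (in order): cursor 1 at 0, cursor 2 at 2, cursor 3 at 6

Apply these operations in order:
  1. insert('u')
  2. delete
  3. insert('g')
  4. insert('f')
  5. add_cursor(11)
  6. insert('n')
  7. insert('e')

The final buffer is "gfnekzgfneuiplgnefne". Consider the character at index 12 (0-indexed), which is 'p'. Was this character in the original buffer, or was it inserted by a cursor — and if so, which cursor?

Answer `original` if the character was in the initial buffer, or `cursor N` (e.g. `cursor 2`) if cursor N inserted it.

After op 1 (insert('u')): buffer="ukzuuiplu" (len 9), cursors c1@1 c2@4 c3@9, authorship 1..2....3
After op 2 (delete): buffer="kzuipl" (len 6), cursors c1@0 c2@2 c3@6, authorship ......
After op 3 (insert('g')): buffer="gkzguiplg" (len 9), cursors c1@1 c2@4 c3@9, authorship 1..2....3
After op 4 (insert('f')): buffer="gfkzgfuiplgf" (len 12), cursors c1@2 c2@6 c3@12, authorship 11..22....33
After op 5 (add_cursor(11)): buffer="gfkzgfuiplgf" (len 12), cursors c1@2 c2@6 c4@11 c3@12, authorship 11..22....33
After op 6 (insert('n')): buffer="gfnkzgfnuiplgnfn" (len 16), cursors c1@3 c2@8 c4@14 c3@16, authorship 111..222....3433
After op 7 (insert('e')): buffer="gfnekzgfneuiplgnefne" (len 20), cursors c1@4 c2@10 c4@17 c3@20, authorship 1111..2222....344333
Authorship (.=original, N=cursor N): 1 1 1 1 . . 2 2 2 2 . . . . 3 4 4 3 3 3
Index 12: author = original

Answer: original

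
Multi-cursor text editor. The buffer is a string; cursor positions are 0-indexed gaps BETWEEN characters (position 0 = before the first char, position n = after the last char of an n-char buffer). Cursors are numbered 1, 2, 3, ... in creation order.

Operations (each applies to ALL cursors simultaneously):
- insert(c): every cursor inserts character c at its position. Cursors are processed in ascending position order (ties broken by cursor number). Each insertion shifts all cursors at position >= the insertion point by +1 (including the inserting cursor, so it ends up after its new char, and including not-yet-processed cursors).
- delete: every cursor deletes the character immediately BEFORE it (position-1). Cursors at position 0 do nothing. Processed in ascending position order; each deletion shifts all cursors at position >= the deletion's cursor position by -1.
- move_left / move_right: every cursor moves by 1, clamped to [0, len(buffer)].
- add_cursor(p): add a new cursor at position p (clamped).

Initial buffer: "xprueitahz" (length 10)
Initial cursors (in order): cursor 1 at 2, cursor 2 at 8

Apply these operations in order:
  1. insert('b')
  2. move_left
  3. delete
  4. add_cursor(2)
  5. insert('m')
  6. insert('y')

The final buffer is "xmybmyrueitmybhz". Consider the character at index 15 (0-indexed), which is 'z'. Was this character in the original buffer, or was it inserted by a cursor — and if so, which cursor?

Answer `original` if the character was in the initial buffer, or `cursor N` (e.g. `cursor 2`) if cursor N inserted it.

Answer: original

Derivation:
After op 1 (insert('b')): buffer="xpbrueitabhz" (len 12), cursors c1@3 c2@10, authorship ..1......2..
After op 2 (move_left): buffer="xpbrueitabhz" (len 12), cursors c1@2 c2@9, authorship ..1......2..
After op 3 (delete): buffer="xbrueitbhz" (len 10), cursors c1@1 c2@7, authorship .1.....2..
After op 4 (add_cursor(2)): buffer="xbrueitbhz" (len 10), cursors c1@1 c3@2 c2@7, authorship .1.....2..
After op 5 (insert('m')): buffer="xmbmrueitmbhz" (len 13), cursors c1@2 c3@4 c2@10, authorship .113.....22..
After op 6 (insert('y')): buffer="xmybmyrueitmybhz" (len 16), cursors c1@3 c3@6 c2@13, authorship .11133.....222..
Authorship (.=original, N=cursor N): . 1 1 1 3 3 . . . . . 2 2 2 . .
Index 15: author = original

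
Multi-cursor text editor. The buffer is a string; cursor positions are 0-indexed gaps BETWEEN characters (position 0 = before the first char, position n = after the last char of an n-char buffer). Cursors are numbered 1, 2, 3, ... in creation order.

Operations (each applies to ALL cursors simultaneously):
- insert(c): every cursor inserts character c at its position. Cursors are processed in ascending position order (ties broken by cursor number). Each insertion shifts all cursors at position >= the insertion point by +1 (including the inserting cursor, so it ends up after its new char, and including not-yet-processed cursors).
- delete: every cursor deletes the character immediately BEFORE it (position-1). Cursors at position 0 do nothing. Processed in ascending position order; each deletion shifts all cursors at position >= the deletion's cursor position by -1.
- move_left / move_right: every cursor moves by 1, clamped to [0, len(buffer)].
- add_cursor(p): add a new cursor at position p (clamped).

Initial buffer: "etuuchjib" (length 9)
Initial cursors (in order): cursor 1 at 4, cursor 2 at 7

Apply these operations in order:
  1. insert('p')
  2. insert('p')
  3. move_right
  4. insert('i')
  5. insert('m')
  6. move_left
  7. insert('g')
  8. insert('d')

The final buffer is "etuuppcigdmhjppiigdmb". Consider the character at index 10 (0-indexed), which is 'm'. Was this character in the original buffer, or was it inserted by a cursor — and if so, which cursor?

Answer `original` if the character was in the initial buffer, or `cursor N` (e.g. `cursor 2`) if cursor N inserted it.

Answer: cursor 1

Derivation:
After op 1 (insert('p')): buffer="etuupchjpib" (len 11), cursors c1@5 c2@9, authorship ....1...2..
After op 2 (insert('p')): buffer="etuuppchjppib" (len 13), cursors c1@6 c2@11, authorship ....11...22..
After op 3 (move_right): buffer="etuuppchjppib" (len 13), cursors c1@7 c2@12, authorship ....11...22..
After op 4 (insert('i')): buffer="etuuppcihjppiib" (len 15), cursors c1@8 c2@14, authorship ....11.1..22.2.
After op 5 (insert('m')): buffer="etuuppcimhjppiimb" (len 17), cursors c1@9 c2@16, authorship ....11.11..22.22.
After op 6 (move_left): buffer="etuuppcimhjppiimb" (len 17), cursors c1@8 c2@15, authorship ....11.11..22.22.
After op 7 (insert('g')): buffer="etuuppcigmhjppiigmb" (len 19), cursors c1@9 c2@17, authorship ....11.111..22.222.
After op 8 (insert('d')): buffer="etuuppcigdmhjppiigdmb" (len 21), cursors c1@10 c2@19, authorship ....11.1111..22.2222.
Authorship (.=original, N=cursor N): . . . . 1 1 . 1 1 1 1 . . 2 2 . 2 2 2 2 .
Index 10: author = 1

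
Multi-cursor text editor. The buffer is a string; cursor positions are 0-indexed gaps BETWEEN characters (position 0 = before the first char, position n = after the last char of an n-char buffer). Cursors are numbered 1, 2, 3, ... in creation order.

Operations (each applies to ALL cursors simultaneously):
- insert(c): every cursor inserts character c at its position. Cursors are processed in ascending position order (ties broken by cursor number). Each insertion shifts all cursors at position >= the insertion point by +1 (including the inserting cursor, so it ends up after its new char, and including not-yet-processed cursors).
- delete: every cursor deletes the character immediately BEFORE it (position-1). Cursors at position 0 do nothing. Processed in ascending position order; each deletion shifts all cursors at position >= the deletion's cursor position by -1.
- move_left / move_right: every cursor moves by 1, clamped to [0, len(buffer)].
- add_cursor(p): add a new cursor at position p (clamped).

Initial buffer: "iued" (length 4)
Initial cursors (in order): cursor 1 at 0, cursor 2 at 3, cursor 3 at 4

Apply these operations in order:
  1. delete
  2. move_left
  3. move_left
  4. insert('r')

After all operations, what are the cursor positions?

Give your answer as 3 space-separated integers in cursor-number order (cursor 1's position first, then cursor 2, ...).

Answer: 3 3 3

Derivation:
After op 1 (delete): buffer="iu" (len 2), cursors c1@0 c2@2 c3@2, authorship ..
After op 2 (move_left): buffer="iu" (len 2), cursors c1@0 c2@1 c3@1, authorship ..
After op 3 (move_left): buffer="iu" (len 2), cursors c1@0 c2@0 c3@0, authorship ..
After op 4 (insert('r')): buffer="rrriu" (len 5), cursors c1@3 c2@3 c3@3, authorship 123..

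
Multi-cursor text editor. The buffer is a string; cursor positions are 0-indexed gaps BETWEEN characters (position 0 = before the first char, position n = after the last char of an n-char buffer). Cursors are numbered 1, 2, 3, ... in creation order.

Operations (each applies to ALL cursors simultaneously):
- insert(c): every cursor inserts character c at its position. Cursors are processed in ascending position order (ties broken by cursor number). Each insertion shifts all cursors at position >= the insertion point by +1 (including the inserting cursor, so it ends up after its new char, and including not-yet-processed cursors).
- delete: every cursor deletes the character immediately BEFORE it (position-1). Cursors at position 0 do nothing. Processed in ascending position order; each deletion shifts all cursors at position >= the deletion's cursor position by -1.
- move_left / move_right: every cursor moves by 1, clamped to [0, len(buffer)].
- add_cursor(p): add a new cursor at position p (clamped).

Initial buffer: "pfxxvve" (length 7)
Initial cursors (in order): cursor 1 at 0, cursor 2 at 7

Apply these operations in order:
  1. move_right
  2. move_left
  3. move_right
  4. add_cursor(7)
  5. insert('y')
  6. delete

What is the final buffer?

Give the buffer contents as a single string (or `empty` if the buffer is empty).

Answer: pfxxvve

Derivation:
After op 1 (move_right): buffer="pfxxvve" (len 7), cursors c1@1 c2@7, authorship .......
After op 2 (move_left): buffer="pfxxvve" (len 7), cursors c1@0 c2@6, authorship .......
After op 3 (move_right): buffer="pfxxvve" (len 7), cursors c1@1 c2@7, authorship .......
After op 4 (add_cursor(7)): buffer="pfxxvve" (len 7), cursors c1@1 c2@7 c3@7, authorship .......
After op 5 (insert('y')): buffer="pyfxxvveyy" (len 10), cursors c1@2 c2@10 c3@10, authorship .1......23
After op 6 (delete): buffer="pfxxvve" (len 7), cursors c1@1 c2@7 c3@7, authorship .......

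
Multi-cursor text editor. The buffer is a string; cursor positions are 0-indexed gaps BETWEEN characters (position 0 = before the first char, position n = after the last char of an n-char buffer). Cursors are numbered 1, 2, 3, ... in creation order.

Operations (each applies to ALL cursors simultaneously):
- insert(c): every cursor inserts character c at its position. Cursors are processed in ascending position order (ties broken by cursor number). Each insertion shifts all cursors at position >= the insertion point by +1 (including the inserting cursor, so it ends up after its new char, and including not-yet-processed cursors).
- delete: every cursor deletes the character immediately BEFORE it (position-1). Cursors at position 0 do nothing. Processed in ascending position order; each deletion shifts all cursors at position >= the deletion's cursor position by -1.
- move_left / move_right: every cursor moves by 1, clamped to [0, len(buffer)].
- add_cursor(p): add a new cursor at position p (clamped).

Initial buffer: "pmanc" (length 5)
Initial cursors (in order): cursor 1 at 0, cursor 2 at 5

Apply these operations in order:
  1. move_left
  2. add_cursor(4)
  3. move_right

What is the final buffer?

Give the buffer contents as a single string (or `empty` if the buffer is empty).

Answer: pmanc

Derivation:
After op 1 (move_left): buffer="pmanc" (len 5), cursors c1@0 c2@4, authorship .....
After op 2 (add_cursor(4)): buffer="pmanc" (len 5), cursors c1@0 c2@4 c3@4, authorship .....
After op 3 (move_right): buffer="pmanc" (len 5), cursors c1@1 c2@5 c3@5, authorship .....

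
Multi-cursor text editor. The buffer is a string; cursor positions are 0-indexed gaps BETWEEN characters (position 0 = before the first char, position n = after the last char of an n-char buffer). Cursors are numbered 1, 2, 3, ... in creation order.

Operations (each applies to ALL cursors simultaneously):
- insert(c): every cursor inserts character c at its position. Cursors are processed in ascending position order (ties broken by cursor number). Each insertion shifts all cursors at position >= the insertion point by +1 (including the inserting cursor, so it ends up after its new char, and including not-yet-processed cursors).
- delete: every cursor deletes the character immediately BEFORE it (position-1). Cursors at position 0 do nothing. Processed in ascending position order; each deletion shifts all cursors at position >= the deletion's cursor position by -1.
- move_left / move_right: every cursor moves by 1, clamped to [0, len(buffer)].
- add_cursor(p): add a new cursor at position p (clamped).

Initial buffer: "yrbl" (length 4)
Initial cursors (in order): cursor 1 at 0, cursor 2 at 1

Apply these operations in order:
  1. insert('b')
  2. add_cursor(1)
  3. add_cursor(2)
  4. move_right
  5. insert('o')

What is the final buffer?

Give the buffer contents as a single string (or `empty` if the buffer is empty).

Answer: byooborobl

Derivation:
After op 1 (insert('b')): buffer="bybrbl" (len 6), cursors c1@1 c2@3, authorship 1.2...
After op 2 (add_cursor(1)): buffer="bybrbl" (len 6), cursors c1@1 c3@1 c2@3, authorship 1.2...
After op 3 (add_cursor(2)): buffer="bybrbl" (len 6), cursors c1@1 c3@1 c4@2 c2@3, authorship 1.2...
After op 4 (move_right): buffer="bybrbl" (len 6), cursors c1@2 c3@2 c4@3 c2@4, authorship 1.2...
After op 5 (insert('o')): buffer="byooborobl" (len 10), cursors c1@4 c3@4 c4@6 c2@8, authorship 1.1324.2..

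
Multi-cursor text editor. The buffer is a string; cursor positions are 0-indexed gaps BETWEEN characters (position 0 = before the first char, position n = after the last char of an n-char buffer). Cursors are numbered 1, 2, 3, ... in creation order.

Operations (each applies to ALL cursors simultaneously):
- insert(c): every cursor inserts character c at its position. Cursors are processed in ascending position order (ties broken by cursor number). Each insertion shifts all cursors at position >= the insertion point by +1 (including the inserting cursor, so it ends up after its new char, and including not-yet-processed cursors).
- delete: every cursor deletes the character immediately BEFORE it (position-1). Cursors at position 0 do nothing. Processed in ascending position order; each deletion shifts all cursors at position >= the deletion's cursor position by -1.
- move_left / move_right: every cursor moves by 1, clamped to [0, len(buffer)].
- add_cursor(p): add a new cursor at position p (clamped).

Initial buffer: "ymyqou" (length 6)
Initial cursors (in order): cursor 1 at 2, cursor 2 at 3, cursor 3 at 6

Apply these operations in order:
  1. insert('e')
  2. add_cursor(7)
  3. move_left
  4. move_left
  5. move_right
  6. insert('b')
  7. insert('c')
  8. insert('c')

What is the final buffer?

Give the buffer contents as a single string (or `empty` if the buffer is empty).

After op 1 (insert('e')): buffer="ymeyeqoue" (len 9), cursors c1@3 c2@5 c3@9, authorship ..1.2...3
After op 2 (add_cursor(7)): buffer="ymeyeqoue" (len 9), cursors c1@3 c2@5 c4@7 c3@9, authorship ..1.2...3
After op 3 (move_left): buffer="ymeyeqoue" (len 9), cursors c1@2 c2@4 c4@6 c3@8, authorship ..1.2...3
After op 4 (move_left): buffer="ymeyeqoue" (len 9), cursors c1@1 c2@3 c4@5 c3@7, authorship ..1.2...3
After op 5 (move_right): buffer="ymeyeqoue" (len 9), cursors c1@2 c2@4 c4@6 c3@8, authorship ..1.2...3
After op 6 (insert('b')): buffer="ymbeybeqboube" (len 13), cursors c1@3 c2@6 c4@9 c3@12, authorship ..11.22.4..33
After op 7 (insert('c')): buffer="ymbceybceqbcoubce" (len 17), cursors c1@4 c2@8 c4@12 c3@16, authorship ..111.222.44..333
After op 8 (insert('c')): buffer="ymbcceybcceqbccoubcce" (len 21), cursors c1@5 c2@10 c4@15 c3@20, authorship ..1111.2222.444..3333

Answer: ymbcceybcceqbccoubcce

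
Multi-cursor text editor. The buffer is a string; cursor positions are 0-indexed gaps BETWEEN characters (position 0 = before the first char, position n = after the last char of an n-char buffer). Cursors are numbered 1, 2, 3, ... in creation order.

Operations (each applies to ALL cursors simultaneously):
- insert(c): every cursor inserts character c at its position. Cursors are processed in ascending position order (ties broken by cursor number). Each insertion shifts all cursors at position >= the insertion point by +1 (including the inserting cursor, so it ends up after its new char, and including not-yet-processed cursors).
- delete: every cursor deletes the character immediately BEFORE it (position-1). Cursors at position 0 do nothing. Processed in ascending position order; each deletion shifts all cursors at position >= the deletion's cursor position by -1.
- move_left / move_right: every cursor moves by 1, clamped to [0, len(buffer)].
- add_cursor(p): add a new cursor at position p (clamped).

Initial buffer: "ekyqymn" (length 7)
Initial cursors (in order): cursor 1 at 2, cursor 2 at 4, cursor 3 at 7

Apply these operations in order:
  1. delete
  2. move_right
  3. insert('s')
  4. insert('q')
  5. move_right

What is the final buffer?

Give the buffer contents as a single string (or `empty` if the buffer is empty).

Answer: eysqysqmsq

Derivation:
After op 1 (delete): buffer="eyym" (len 4), cursors c1@1 c2@2 c3@4, authorship ....
After op 2 (move_right): buffer="eyym" (len 4), cursors c1@2 c2@3 c3@4, authorship ....
After op 3 (insert('s')): buffer="eysysms" (len 7), cursors c1@3 c2@5 c3@7, authorship ..1.2.3
After op 4 (insert('q')): buffer="eysqysqmsq" (len 10), cursors c1@4 c2@7 c3@10, authorship ..11.22.33
After op 5 (move_right): buffer="eysqysqmsq" (len 10), cursors c1@5 c2@8 c3@10, authorship ..11.22.33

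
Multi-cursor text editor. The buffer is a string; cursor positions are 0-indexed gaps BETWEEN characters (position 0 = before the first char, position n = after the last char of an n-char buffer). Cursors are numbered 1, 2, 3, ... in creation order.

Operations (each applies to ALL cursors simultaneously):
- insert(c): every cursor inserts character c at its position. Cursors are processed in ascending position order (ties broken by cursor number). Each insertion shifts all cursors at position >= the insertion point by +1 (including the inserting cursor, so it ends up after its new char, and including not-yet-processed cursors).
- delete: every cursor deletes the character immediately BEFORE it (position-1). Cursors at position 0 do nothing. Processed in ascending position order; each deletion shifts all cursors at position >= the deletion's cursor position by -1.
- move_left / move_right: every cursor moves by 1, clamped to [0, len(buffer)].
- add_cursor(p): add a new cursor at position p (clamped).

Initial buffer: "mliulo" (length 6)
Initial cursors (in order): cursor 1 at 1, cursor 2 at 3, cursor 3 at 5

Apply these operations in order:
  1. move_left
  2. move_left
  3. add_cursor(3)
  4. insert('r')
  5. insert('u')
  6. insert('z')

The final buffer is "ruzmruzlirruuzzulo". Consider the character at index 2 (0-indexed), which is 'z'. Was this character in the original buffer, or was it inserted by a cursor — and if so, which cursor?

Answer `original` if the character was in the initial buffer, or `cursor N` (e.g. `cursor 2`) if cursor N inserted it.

Answer: cursor 1

Derivation:
After op 1 (move_left): buffer="mliulo" (len 6), cursors c1@0 c2@2 c3@4, authorship ......
After op 2 (move_left): buffer="mliulo" (len 6), cursors c1@0 c2@1 c3@3, authorship ......
After op 3 (add_cursor(3)): buffer="mliulo" (len 6), cursors c1@0 c2@1 c3@3 c4@3, authorship ......
After op 4 (insert('r')): buffer="rmrlirrulo" (len 10), cursors c1@1 c2@3 c3@7 c4@7, authorship 1.2..34...
After op 5 (insert('u')): buffer="rumrulirruuulo" (len 14), cursors c1@2 c2@5 c3@11 c4@11, authorship 11.22..3434...
After op 6 (insert('z')): buffer="ruzmruzlirruuzzulo" (len 18), cursors c1@3 c2@7 c3@15 c4@15, authorship 111.222..343434...
Authorship (.=original, N=cursor N): 1 1 1 . 2 2 2 . . 3 4 3 4 3 4 . . .
Index 2: author = 1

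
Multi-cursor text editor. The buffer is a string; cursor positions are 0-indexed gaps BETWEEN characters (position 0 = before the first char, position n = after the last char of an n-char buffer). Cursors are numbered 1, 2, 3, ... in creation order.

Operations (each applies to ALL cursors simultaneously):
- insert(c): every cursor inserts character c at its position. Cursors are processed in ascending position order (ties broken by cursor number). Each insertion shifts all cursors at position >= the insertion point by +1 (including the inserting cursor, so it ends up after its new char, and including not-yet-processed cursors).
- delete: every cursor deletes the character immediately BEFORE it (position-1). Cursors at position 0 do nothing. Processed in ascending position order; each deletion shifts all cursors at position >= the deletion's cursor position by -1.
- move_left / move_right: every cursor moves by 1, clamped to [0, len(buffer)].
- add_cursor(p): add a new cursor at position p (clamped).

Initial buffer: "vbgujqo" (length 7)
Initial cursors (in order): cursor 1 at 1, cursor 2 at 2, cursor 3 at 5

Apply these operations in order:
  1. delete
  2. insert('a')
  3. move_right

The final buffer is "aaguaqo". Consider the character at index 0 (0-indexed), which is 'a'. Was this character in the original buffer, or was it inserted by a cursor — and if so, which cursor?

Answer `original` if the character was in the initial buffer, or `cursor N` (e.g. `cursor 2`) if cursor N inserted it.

Answer: cursor 1

Derivation:
After op 1 (delete): buffer="guqo" (len 4), cursors c1@0 c2@0 c3@2, authorship ....
After op 2 (insert('a')): buffer="aaguaqo" (len 7), cursors c1@2 c2@2 c3@5, authorship 12..3..
After op 3 (move_right): buffer="aaguaqo" (len 7), cursors c1@3 c2@3 c3@6, authorship 12..3..
Authorship (.=original, N=cursor N): 1 2 . . 3 . .
Index 0: author = 1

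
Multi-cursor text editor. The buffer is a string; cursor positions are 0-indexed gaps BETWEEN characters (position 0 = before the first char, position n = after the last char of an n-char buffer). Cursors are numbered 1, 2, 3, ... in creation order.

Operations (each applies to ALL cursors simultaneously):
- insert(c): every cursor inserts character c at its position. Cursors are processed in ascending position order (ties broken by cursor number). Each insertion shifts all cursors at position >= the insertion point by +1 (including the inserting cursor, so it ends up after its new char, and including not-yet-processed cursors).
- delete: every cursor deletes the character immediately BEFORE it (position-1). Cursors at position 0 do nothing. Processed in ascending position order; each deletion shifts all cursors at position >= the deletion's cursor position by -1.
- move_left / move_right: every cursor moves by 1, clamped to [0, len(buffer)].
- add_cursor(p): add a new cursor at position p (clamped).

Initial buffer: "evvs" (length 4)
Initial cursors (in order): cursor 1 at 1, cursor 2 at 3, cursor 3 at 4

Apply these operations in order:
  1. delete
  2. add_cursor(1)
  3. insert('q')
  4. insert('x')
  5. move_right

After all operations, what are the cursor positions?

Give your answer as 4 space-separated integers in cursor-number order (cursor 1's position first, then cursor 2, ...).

Answer: 3 9 9 9

Derivation:
After op 1 (delete): buffer="v" (len 1), cursors c1@0 c2@1 c3@1, authorship .
After op 2 (add_cursor(1)): buffer="v" (len 1), cursors c1@0 c2@1 c3@1 c4@1, authorship .
After op 3 (insert('q')): buffer="qvqqq" (len 5), cursors c1@1 c2@5 c3@5 c4@5, authorship 1.234
After op 4 (insert('x')): buffer="qxvqqqxxx" (len 9), cursors c1@2 c2@9 c3@9 c4@9, authorship 11.234234
After op 5 (move_right): buffer="qxvqqqxxx" (len 9), cursors c1@3 c2@9 c3@9 c4@9, authorship 11.234234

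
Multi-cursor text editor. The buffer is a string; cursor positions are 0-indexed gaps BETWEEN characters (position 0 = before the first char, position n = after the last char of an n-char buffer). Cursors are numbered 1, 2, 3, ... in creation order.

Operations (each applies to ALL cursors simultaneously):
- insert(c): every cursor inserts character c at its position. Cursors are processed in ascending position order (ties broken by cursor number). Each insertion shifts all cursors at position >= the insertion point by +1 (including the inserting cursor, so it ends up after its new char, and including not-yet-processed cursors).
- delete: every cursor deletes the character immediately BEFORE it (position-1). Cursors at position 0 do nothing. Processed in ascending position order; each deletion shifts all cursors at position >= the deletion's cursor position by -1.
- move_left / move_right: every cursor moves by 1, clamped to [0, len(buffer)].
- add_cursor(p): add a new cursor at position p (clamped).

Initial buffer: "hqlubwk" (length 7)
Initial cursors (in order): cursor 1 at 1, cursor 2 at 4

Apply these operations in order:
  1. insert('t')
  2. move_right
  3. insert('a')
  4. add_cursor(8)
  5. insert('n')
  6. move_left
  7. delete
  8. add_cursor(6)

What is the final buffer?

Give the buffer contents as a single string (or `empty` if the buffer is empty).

Answer: htqnlutnnwk

Derivation:
After op 1 (insert('t')): buffer="htqlutbwk" (len 9), cursors c1@2 c2@6, authorship .1...2...
After op 2 (move_right): buffer="htqlutbwk" (len 9), cursors c1@3 c2@7, authorship .1...2...
After op 3 (insert('a')): buffer="htqalutbawk" (len 11), cursors c1@4 c2@9, authorship .1.1..2.2..
After op 4 (add_cursor(8)): buffer="htqalutbawk" (len 11), cursors c1@4 c3@8 c2@9, authorship .1.1..2.2..
After op 5 (insert('n')): buffer="htqanlutbnanwk" (len 14), cursors c1@5 c3@10 c2@12, authorship .1.11..2.322..
After op 6 (move_left): buffer="htqanlutbnanwk" (len 14), cursors c1@4 c3@9 c2@11, authorship .1.11..2.322..
After op 7 (delete): buffer="htqnlutnnwk" (len 11), cursors c1@3 c3@7 c2@8, authorship .1.1..232..
After op 8 (add_cursor(6)): buffer="htqnlutnnwk" (len 11), cursors c1@3 c4@6 c3@7 c2@8, authorship .1.1..232..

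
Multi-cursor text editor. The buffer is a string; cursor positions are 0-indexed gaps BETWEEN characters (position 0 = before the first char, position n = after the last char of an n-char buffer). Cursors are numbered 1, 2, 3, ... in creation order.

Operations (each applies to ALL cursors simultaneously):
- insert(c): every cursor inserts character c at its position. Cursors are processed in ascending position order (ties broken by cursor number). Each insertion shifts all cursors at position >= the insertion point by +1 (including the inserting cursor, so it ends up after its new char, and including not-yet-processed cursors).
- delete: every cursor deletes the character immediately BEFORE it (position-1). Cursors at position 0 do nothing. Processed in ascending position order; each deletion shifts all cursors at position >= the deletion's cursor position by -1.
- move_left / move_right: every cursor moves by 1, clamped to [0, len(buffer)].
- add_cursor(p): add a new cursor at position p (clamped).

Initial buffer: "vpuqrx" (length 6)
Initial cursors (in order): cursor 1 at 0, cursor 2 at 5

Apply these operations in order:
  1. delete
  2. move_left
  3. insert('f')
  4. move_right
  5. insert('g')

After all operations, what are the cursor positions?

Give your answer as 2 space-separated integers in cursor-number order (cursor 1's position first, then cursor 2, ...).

Answer: 3 8

Derivation:
After op 1 (delete): buffer="vpuqx" (len 5), cursors c1@0 c2@4, authorship .....
After op 2 (move_left): buffer="vpuqx" (len 5), cursors c1@0 c2@3, authorship .....
After op 3 (insert('f')): buffer="fvpufqx" (len 7), cursors c1@1 c2@5, authorship 1...2..
After op 4 (move_right): buffer="fvpufqx" (len 7), cursors c1@2 c2@6, authorship 1...2..
After op 5 (insert('g')): buffer="fvgpufqgx" (len 9), cursors c1@3 c2@8, authorship 1.1..2.2.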